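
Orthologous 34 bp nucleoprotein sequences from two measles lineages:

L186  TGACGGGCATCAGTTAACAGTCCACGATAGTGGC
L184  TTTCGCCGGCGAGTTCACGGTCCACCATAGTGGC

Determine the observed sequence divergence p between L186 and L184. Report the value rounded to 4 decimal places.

0.3235

Differing sites — 2:G/T; 3:A/T; 6:G/C; 7:G/C; 8:C/G; 9:A/G; 10:T/C; 11:C/G; 16:A/C; 19:A/G; 26:G/C.
There are 11 differences over 34 sites, so p = 11/34 = 0.3235.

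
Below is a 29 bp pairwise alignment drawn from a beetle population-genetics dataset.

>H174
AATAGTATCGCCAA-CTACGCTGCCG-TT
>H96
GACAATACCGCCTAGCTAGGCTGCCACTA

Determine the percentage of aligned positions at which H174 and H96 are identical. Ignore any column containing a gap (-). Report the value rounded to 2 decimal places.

70.37%

Excluding the 2 gap columns leaves 27 comparable sites.
The sequences differ at positions 1 (A/G), 3 (T/C), 5 (G/A), 8 (T/C), 13 (A/T), 19 (C/G), 26 (G/A), 29 (T/A).
19 of the 27 comparable sites match, so the percent identity is 19/27 × 100 = 70.37%.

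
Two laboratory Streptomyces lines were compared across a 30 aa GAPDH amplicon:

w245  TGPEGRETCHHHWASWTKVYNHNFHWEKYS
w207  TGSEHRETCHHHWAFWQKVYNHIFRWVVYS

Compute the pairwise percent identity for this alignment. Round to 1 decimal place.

Mismatches occur at site 3 (P→S), site 5 (G→H), site 15 (S→F), site 17 (T→Q), site 23 (N→I), site 25 (H→R), site 27 (E→V), site 28 (K→V).
22 of the 30 sites match, so the percent identity is 22/30 × 100 = 73.3%.

73.3%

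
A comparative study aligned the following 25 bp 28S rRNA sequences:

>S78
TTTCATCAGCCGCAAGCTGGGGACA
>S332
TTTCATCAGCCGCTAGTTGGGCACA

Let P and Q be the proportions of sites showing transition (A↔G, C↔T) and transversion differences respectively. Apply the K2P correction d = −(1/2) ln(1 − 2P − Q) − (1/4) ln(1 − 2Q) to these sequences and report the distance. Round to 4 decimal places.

0.1308

The sequences differ at positions 14 (A/T, transversion), 17 (C/T, transition), 22 (G/C, transversion).
Of the 3 differences, 1 transition and 2 transversions over 25 sites: P = 1/25 = 0.040000, Q = 2/25 = 0.080000.
d = −0.5·ln(0.840000) − 0.25·ln(0.840000) = −0.5·(-0.174353) − 0.25·(-0.174353) = 0.1308.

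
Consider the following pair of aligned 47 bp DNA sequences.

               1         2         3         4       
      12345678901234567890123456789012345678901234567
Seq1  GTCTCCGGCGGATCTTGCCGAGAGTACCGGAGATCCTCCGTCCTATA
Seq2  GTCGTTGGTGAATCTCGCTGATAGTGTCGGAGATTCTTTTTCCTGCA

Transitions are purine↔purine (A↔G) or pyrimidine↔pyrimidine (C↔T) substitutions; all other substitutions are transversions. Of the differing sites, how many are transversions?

3

Differing sites — 4:T/G (Tv); 5:C/T (Ti); 6:C/T (Ti); 9:C/T (Ti); 11:G/A (Ti); 16:T/C (Ti); 19:C/T (Ti); 22:G/T (Tv); 26:A/G (Ti); 27:C/T (Ti); 35:C/T (Ti); 38:C/T (Ti); 39:C/T (Ti); 40:G/T (Tv); 45:A/G (Ti); 46:T/C (Ti).
Of the 16 differences, 13 transitions and 3 transversions, so the answer is 3.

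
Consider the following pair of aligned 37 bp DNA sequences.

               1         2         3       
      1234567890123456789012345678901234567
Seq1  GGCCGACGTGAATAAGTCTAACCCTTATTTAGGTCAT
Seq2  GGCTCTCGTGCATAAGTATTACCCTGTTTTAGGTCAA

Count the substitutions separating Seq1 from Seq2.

9

Differing sites — 4:C/T; 5:G/C; 6:A/T; 11:A/C; 18:C/A; 20:A/T; 26:T/G; 27:A/T; 37:T/A.
That gives 9 mismatches out of 37 aligned sites, so the Hamming distance is 9.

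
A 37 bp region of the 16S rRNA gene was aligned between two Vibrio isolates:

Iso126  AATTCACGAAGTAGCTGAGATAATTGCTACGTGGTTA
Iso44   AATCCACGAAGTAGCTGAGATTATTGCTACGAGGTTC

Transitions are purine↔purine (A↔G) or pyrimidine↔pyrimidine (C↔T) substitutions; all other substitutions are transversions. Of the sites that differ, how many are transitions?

1

The sequences differ at positions 4 (T/C, transition), 22 (A/T, transversion), 32 (T/A, transversion), 37 (A/C, transversion).
Of the 4 differences, 1 transition and 3 transversions, so the answer is 1.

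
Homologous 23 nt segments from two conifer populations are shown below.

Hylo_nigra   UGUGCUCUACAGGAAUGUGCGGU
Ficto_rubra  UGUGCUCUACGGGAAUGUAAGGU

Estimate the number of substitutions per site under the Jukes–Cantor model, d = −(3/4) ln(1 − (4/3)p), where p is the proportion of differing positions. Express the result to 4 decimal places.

Mismatches occur at site 11 (A/G), site 19 (G/A), site 20 (C/A).
p = 3/23 = 0.130435.
d = −0.75 · ln(1 − (4/3)·0.130435) = −0.75 · ln(0.826087) = −0.75 · (-0.191055) = 0.1433.

0.1433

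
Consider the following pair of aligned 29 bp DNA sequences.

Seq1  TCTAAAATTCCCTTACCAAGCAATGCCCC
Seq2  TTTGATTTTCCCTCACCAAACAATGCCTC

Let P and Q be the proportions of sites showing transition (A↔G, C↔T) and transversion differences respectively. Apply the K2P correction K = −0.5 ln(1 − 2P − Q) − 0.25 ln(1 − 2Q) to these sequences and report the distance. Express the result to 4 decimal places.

0.3041

Differing sites — 2:C/T (Ti); 4:A/G (Ti); 6:A/T (Tv); 7:A/T (Tv); 14:T/C (Ti); 20:G/A (Ti); 28:C/T (Ti).
Of the 7 differences, 5 transitions and 2 transversions over 29 sites: P = 5/29 = 0.172414, Q = 2/29 = 0.068966.
d = −0.5·ln(0.586206) − 0.25·ln(0.862068) = −0.5·(-0.534084) − 0.25·(-0.148421) = 0.3041.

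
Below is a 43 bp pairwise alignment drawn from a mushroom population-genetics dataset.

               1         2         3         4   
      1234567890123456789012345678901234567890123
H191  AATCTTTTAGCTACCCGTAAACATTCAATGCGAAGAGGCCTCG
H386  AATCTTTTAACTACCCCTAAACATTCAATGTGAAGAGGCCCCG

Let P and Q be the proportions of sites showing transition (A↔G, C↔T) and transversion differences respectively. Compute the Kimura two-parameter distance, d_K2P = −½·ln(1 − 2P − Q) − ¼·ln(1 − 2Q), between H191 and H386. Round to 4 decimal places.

0.1007

Mismatches occur at site 10 (G↔A, transition), site 17 (G↔C, transversion), site 31 (C↔T, transition), site 41 (T↔C, transition).
Of the 4 differences, 3 transitions and 1 transversion over 43 sites: P = 3/43 = 0.069767, Q = 1/43 = 0.023256.
d = −0.5·ln(0.837210) − 0.25·ln(0.953488) = −0.5·(-0.177680) − 0.25·(-0.047628) = 0.1007.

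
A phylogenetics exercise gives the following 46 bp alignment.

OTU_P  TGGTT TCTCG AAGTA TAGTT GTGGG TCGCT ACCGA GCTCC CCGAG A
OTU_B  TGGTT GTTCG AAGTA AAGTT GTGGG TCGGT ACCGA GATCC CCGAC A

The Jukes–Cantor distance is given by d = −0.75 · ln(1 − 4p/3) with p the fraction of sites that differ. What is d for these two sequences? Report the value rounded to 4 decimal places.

The sequences differ at positions 6 (T/G), 7 (C/T), 16 (T/A), 29 (C/G), 37 (C/A), 45 (G/C).
p = 6/46 = 0.130435.
d = −0.75 · ln(1 − (4/3)·0.130435) = −0.75 · ln(0.826087) = −0.75 · (-0.191055) = 0.1433.

0.1433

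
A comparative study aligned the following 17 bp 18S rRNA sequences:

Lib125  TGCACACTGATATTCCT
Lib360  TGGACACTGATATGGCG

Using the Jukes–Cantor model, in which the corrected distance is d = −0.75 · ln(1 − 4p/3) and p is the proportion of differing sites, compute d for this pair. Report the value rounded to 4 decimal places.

0.2824

Mismatches occur at site 3 (C/G), site 14 (T/G), site 15 (C/G), site 17 (T/G).
p = 4/17 = 0.235294.
d = −0.75 · ln(1 − (4/3)·0.235294) = −0.75 · ln(0.686275) = −0.75 · (-0.376477) = 0.2824.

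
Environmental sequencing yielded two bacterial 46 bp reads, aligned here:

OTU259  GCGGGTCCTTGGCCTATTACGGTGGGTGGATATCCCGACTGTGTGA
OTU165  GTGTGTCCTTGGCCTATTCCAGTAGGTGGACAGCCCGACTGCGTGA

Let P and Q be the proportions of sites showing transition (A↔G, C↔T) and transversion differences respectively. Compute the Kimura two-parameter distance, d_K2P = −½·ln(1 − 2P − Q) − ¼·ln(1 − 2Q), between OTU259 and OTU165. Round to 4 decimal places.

0.2010

The sequences differ at positions 2 (C/T, transition), 4 (G/T, transversion), 19 (A/C, transversion), 21 (G/A, transition), 24 (G/A, transition), 31 (T/C, transition), 33 (T/G, transversion), 42 (T/C, transition).
Of the 8 differences, 5 transitions and 3 transversions over 46 sites: P = 5/46 = 0.108696, Q = 3/46 = 0.065217.
d = −0.5·ln(0.717391) − 0.25·ln(0.869566) = −0.5·(-0.332134) − 0.25·(-0.139761) = 0.2010.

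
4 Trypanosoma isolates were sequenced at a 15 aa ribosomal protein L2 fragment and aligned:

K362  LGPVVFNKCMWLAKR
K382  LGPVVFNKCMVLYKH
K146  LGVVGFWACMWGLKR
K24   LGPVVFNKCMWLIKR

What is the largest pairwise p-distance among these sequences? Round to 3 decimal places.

0.533

Pairwise Hamming distances:
  K362 vs K382: 3
  K362 vs K146: 6
  K362 vs K24: 1
  K382 vs K146: 8
  K382 vs K24: 3
  K146 vs K24: 6
The largest is 8 mismatches, between K382 and K146; p = 8/15 = 0.533.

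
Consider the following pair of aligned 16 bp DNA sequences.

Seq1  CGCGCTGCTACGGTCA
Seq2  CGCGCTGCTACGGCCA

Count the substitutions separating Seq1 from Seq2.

1

The sequences differ at position 14 (T/C).
That gives 1 mismatch out of 16 aligned sites, so the Hamming distance is 1.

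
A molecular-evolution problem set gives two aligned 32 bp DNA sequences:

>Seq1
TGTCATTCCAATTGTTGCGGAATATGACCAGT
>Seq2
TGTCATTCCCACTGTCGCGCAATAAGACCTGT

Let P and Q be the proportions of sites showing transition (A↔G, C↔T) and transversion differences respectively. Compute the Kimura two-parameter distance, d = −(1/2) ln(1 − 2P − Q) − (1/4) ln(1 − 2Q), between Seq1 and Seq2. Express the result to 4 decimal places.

The sequences differ at positions 10 (A/C, transversion), 12 (T/C, transition), 16 (T/C, transition), 20 (G/C, transversion), 25 (T/A, transversion), 30 (A/T, transversion).
Of the 6 differences, 2 transitions and 4 transversions over 32 sites: P = 2/32 = 0.062500, Q = 4/32 = 0.125000.
d = −0.5·ln(0.750000) − 0.25·ln(0.750000) = −0.5·(-0.287682) − 0.25·(-0.287682) = 0.2158.

0.2158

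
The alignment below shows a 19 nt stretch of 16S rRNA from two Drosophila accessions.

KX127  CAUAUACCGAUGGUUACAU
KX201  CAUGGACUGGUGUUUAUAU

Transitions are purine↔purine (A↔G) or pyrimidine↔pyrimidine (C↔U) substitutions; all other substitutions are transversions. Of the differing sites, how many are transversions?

Differing sites — 4:A/G (Ti); 5:U/G (Tv); 8:C/U (Ti); 10:A/G (Ti); 13:G/U (Tv); 17:C/U (Ti).
Of the 6 differences, 4 transitions and 2 transversions, so the answer is 2.

2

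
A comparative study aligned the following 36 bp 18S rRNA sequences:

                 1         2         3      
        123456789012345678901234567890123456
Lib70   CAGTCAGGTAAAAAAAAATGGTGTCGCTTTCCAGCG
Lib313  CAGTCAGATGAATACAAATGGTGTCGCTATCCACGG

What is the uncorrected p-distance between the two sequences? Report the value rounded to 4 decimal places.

0.1944

Mismatches occur at site 8 (G↔A), site 10 (A↔G), site 13 (A↔T), site 15 (A↔C), site 29 (T↔A), site 34 (G↔C), site 35 (C↔G).
There are 7 differences over 36 sites, so p = 7/36 = 0.1944.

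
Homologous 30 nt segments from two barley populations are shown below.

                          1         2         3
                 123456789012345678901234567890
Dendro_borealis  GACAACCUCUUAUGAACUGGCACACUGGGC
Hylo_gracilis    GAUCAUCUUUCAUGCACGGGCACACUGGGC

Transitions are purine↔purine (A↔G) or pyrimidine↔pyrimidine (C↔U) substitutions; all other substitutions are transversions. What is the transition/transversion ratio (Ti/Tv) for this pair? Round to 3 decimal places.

Mismatches occur at site 3 (C/U, transition), site 4 (A/C, transversion), site 6 (C/U, transition), site 9 (C/U, transition), site 11 (U/C, transition), site 15 (A/C, transversion), site 18 (U/G, transversion).
Of the 7 differences, 4 transitions and 3 transversions, so Ti/Tv = 4/3 = 1.333.

1.333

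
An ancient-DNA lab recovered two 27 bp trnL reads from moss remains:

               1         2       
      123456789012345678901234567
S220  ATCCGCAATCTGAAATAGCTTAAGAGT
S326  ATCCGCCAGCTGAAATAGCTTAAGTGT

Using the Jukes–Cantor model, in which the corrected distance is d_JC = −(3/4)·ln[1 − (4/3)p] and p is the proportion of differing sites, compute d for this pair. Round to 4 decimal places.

Mismatches occur at site 7 (A↔C), site 9 (T↔G), site 25 (A↔T).
p = 3/27 = 0.111111.
d = −0.75 · ln(1 − (4/3)·0.111111) = −0.75 · ln(0.851852) = −0.75 · (-0.160342) = 0.1203.

0.1203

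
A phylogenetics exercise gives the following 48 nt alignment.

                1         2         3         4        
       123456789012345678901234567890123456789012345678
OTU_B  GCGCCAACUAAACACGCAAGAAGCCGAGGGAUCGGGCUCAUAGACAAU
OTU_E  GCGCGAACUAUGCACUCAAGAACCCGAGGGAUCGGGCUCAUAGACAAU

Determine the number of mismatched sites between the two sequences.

5

The sequences differ at positions 5 (C/G), 11 (A/U), 12 (A/G), 16 (G/U), 23 (G/C).
That gives 5 mismatches out of 48 aligned sites, so the Hamming distance is 5.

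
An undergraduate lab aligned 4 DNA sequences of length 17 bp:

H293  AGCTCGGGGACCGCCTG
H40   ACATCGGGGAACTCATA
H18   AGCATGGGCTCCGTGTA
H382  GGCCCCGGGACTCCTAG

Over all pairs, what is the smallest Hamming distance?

Pairwise Hamming distances:
  H293 vs H40: 6
  H293 vs H18: 7
  H293 vs H382: 7
  H40 vs H18: 10
  H40 vs H382: 11
  H18 vs H382: 12
The smallest is 6, between H293 and H40.

6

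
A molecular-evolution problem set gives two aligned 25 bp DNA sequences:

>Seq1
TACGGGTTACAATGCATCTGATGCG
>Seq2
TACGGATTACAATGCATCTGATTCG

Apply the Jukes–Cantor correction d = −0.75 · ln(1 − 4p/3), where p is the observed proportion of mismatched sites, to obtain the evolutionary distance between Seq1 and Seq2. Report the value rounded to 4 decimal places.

0.0846

Mismatches occur at site 6 (G→A), site 23 (G→T).
p = 2/25 = 0.080000.
d = −0.75 · ln(1 − (4/3)·0.080000) = −0.75 · ln(0.893333) = −0.75 · (-0.112796) = 0.0846.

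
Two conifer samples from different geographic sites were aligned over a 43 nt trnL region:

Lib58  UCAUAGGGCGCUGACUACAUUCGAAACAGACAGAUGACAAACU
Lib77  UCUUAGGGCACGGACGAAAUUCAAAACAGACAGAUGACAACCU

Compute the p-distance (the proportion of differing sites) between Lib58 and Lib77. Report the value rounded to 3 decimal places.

0.163

Differing sites — 3:A/U; 10:G/A; 12:U/G; 16:U/G; 18:C/A; 23:G/A; 41:A/C.
There are 7 differences over 43 sites, so p = 7/43 = 0.163.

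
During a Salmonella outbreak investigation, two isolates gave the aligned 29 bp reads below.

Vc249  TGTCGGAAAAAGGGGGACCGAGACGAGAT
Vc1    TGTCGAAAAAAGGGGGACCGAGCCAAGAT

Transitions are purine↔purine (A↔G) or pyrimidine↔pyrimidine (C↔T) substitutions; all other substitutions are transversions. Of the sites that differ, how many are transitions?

2

Differing sites — 6:G/A (Ti); 23:A/C (Tv); 25:G/A (Ti).
Of the 3 differences, 2 transitions and 1 transversion, so the answer is 2.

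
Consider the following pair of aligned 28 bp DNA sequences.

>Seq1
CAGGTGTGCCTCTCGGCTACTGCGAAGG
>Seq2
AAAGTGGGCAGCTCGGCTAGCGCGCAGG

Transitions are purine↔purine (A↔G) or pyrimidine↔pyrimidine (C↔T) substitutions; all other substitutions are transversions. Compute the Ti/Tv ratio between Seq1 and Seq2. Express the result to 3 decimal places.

Mismatches occur at site 1 (C/A, transversion), site 3 (G/A, transition), site 7 (T/G, transversion), site 10 (C/A, transversion), site 11 (T/G, transversion), site 20 (C/G, transversion), site 21 (T/C, transition), site 25 (A/C, transversion).
Of the 8 differences, 2 transitions and 6 transversions, so Ti/Tv = 2/6 = 0.333.

0.333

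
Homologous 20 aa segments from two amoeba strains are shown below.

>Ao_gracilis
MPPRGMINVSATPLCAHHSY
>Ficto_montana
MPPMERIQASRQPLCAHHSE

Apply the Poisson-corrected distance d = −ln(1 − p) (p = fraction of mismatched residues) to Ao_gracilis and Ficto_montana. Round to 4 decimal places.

0.5108

Differing sites — 4:R/M; 5:G/E; 6:M/R; 8:N/Q; 9:V/A; 11:A/R; 12:T/Q; 20:Y/E.
p = 8/20 = 0.400000.
d = −ln(1 − 0.400000) = −ln(0.600000) = 0.5108.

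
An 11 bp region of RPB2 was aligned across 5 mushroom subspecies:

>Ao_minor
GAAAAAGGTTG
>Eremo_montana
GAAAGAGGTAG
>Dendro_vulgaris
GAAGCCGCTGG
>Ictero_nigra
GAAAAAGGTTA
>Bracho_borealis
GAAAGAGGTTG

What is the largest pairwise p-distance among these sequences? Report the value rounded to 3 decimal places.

0.545

Pairwise Hamming distances:
  Ao_minor vs Eremo_montana: 2
  Ao_minor vs Dendro_vulgaris: 5
  Ao_minor vs Ictero_nigra: 1
  Ao_minor vs Bracho_borealis: 1
  Eremo_montana vs Dendro_vulgaris: 5
  Eremo_montana vs Ictero_nigra: 3
  Eremo_montana vs Bracho_borealis: 1
  Dendro_vulgaris vs Ictero_nigra: 6
  Dendro_vulgaris vs Bracho_borealis: 5
  Ictero_nigra vs Bracho_borealis: 2
The largest is 6 mismatches, between Dendro_vulgaris and Ictero_nigra; p = 6/11 = 0.545.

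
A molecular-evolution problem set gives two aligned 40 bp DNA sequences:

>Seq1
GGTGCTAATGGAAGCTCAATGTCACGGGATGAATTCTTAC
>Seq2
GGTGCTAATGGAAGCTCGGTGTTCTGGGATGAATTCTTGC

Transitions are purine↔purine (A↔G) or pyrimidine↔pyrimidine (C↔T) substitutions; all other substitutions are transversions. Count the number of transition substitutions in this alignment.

5

The sequences differ at positions 18 (A/G, transition), 19 (A/G, transition), 23 (C/T, transition), 24 (A/C, transversion), 25 (C/T, transition), 39 (A/G, transition).
Of the 6 differences, 5 transitions and 1 transversion, so the answer is 5.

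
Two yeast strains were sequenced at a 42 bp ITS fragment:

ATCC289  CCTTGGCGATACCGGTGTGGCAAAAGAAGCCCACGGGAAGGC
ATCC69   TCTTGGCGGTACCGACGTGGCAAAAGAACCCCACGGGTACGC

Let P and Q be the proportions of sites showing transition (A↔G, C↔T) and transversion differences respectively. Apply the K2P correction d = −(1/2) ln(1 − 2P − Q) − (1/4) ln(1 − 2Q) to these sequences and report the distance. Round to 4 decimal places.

The sequences differ at positions 1 (C/T, transition), 9 (A/G, transition), 15 (G/A, transition), 16 (T/C, transition), 29 (G/C, transversion), 38 (A/T, transversion), 40 (G/C, transversion).
Of the 7 differences, 4 transitions and 3 transversions over 42 sites: P = 4/42 = 0.095238, Q = 3/42 = 0.071429.
d = −0.5·ln(0.738095) − 0.25·ln(0.857142) = −0.5·(-0.303683) − 0.25·(-0.154152) = 0.1904.

0.1904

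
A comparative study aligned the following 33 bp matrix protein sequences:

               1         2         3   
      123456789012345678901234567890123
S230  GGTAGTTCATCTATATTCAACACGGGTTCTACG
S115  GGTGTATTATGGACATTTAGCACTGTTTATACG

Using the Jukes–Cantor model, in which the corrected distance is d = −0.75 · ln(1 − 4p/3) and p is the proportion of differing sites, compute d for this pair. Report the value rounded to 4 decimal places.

Differing sites — 4:A/G; 5:G/T; 6:T/A; 8:C/T; 11:C/G; 12:T/G; 14:T/C; 18:C/T; 20:A/G; 24:G/T; 26:G/T; 29:C/A.
p = 12/33 = 0.363636.
d = −0.75 · ln(1 − (4/3)·0.363636) = −0.75 · ln(0.515152) = −0.75 · (-0.663293) = 0.4975.

0.4975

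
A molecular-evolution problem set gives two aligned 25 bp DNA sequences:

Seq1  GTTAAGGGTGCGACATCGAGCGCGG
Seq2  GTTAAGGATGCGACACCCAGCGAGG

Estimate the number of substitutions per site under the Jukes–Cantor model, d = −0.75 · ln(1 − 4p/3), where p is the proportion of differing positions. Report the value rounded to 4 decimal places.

0.1800

The sequences differ at positions 8 (G/A), 16 (T/C), 18 (G/C), 23 (C/A).
p = 4/25 = 0.160000.
d = −0.75 · ln(1 − (4/3)·0.160000) = −0.75 · ln(0.786667) = −0.75 · (-0.239950) = 0.1800.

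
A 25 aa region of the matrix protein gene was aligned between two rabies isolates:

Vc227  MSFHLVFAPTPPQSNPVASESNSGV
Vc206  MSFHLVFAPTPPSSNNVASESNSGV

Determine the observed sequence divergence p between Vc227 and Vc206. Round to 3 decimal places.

Mismatches occur at site 13 (Q→S), site 16 (P→N).
There are 2 differences over 25 sites, so p = 2/25 = 0.080.

0.080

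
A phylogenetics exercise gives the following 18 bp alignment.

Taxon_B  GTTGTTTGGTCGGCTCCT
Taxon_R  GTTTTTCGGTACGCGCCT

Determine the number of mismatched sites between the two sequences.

5

Mismatches occur at site 4 (G→T), site 7 (T→C), site 11 (C→A), site 12 (G→C), site 15 (T→G).
That gives 5 mismatches out of 18 aligned sites, so the Hamming distance is 5.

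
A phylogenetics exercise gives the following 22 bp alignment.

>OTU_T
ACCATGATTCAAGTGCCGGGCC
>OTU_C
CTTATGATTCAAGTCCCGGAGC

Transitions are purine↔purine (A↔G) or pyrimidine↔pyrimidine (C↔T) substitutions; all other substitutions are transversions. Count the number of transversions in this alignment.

3

Differing sites — 1:A/C (Tv); 2:C/T (Ti); 3:C/T (Ti); 15:G/C (Tv); 20:G/A (Ti); 21:C/G (Tv).
Of the 6 differences, 3 transitions and 3 transversions, so the answer is 3.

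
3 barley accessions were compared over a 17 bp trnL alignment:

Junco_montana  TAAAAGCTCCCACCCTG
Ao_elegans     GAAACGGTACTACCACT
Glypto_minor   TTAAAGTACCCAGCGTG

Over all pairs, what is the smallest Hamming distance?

Pairwise Hamming distances:
  Junco_montana vs Ao_elegans: 8
  Junco_montana vs Glypto_minor: 5
  Ao_elegans vs Glypto_minor: 11
The smallest is 5, between Junco_montana and Glypto_minor.

5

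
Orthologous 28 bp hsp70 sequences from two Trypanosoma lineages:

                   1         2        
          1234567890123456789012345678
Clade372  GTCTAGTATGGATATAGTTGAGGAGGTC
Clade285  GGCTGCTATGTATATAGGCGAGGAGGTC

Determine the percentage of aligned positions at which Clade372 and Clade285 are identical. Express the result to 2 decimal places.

78.57%

Differing sites — 2:T/G; 5:A/G; 6:G/C; 11:G/T; 18:T/G; 19:T/C.
22 of the 28 sites match, so the percent identity is 22/28 × 100 = 78.57%.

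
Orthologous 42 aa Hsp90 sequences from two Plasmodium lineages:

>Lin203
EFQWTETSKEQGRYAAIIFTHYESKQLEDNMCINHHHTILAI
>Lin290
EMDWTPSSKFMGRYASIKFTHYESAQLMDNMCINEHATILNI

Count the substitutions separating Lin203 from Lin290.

Differing sites — 2:F/M; 3:Q/D; 6:E/P; 7:T/S; 10:E/F; 11:Q/M; 16:A/S; 18:I/K; 25:K/A; 28:E/M; 35:H/E; 37:H/A; 41:A/N.
That gives 13 mismatches out of 42 aligned sites, so the Hamming distance is 13.

13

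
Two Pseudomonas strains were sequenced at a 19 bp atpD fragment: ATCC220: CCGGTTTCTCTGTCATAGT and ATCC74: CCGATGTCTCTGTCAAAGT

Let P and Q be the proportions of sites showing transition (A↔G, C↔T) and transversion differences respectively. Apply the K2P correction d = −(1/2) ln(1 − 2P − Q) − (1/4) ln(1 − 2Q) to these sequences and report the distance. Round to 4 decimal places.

0.1773

Mismatches occur at site 4 (G→A, transition), site 6 (T→G, transversion), site 16 (T→A, transversion).
Of the 3 differences, 1 transition and 2 transversions over 19 sites: P = 1/19 = 0.052632, Q = 2/19 = 0.105263.
d = −0.5·ln(0.789473) − 0.25·ln(0.789474) = −0.5·(-0.236390) − 0.25·(-0.236388) = 0.1773.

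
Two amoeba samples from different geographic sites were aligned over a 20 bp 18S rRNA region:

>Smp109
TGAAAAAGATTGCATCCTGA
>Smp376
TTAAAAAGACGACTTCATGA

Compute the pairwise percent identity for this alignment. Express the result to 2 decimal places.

Mismatches occur at site 2 (G↔T), site 10 (T↔C), site 11 (T↔G), site 12 (G↔A), site 14 (A↔T), site 17 (C↔A).
14 of the 20 sites match, so the percent identity is 14/20 × 100 = 70.00%.

70.00%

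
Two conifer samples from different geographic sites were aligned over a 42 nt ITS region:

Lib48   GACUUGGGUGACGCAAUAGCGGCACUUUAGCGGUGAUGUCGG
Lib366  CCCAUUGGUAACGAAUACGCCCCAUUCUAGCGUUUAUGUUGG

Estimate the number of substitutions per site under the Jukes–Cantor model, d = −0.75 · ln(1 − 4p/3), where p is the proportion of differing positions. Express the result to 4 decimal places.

The sequences differ at positions 1 (G/C), 2 (A/C), 4 (U/A), 6 (G/U), 10 (G/A), 14 (C/A), 16 (A/U), 17 (U/A), 18 (A/C), 21 (G/C), 22 (G/C), 25 (C/U), 27 (U/C), 33 (G/U), 35 (G/U), 40 (C/U).
p = 16/42 = 0.380952.
d = −0.75 · ln(1 − (4/3)·0.380952) = −0.75 · ln(0.492064) = −0.75 · (-0.709146) = 0.5319.

0.5319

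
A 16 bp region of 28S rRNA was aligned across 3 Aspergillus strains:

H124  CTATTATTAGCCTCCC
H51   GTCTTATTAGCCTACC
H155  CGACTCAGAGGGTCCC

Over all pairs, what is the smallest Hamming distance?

Pairwise Hamming distances:
  H124 vs H51: 3
  H124 vs H155: 7
  H51 vs H155: 10
The smallest is 3, between H124 and H51.

3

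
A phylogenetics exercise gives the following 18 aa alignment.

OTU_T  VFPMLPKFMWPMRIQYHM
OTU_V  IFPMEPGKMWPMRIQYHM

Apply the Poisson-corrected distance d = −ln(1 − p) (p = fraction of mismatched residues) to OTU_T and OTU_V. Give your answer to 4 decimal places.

Differing sites — 1:V/I; 5:L/E; 7:K/G; 8:F/K.
p = 4/18 = 0.222222.
d = −ln(1 − 0.222222) = −ln(0.777778) = 0.2513.

0.2513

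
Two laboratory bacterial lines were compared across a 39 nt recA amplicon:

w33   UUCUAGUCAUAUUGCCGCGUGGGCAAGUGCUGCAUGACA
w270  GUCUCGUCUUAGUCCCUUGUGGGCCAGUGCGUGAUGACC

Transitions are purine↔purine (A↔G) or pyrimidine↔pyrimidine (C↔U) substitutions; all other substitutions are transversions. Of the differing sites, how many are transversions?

11

The sequences differ at positions 1 (U/G, transversion), 5 (A/C, transversion), 9 (A/U, transversion), 12 (U/G, transversion), 14 (G/C, transversion), 17 (G/U, transversion), 18 (C/U, transition), 25 (A/C, transversion), 31 (U/G, transversion), 32 (G/U, transversion), 33 (C/G, transversion), 39 (A/C, transversion).
Of the 12 differences, 1 transition and 11 transversions, so the answer is 11.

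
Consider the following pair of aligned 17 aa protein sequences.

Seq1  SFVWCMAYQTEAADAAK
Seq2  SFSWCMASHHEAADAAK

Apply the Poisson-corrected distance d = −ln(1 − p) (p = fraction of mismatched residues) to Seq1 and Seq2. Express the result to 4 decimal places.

0.2683

Mismatches occur at site 3 (V→S), site 8 (Y→S), site 9 (Q→H), site 10 (T→H).
p = 4/17 = 0.235294.
d = −ln(1 − 0.235294) = −ln(0.764706) = 0.2683.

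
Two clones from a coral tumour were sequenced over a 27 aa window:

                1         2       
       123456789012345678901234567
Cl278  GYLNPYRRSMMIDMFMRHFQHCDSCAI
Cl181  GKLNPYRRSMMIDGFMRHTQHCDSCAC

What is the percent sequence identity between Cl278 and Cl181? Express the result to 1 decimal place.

85.2%

The sequences differ at positions 2 (Y/K), 14 (M/G), 19 (F/T), 27 (I/C).
23 of the 27 sites match, so the percent identity is 23/27 × 100 = 85.2%.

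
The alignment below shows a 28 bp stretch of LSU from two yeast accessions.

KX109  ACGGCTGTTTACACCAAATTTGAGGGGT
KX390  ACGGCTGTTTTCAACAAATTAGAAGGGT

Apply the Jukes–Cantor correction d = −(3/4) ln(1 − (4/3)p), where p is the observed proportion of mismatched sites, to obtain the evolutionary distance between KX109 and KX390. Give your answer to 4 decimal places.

0.1585

Differing sites — 11:A/T; 14:C/A; 21:T/A; 24:G/A.
p = 4/28 = 0.142857.
d = −0.75 · ln(1 − (4/3)·0.142857) = −0.75 · ln(0.809524) = −0.75 · (-0.211309) = 0.1585.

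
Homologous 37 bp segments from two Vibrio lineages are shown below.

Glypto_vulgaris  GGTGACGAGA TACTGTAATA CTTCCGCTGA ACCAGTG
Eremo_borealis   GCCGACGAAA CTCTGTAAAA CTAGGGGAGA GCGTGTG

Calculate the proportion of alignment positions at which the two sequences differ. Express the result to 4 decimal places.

0.3784

Differing sites — 2:G/C; 3:T/C; 9:G/A; 11:T/C; 12:A/T; 19:T/A; 23:T/A; 24:C/G; 25:C/G; 27:C/G; 28:T/A; 31:A/G; 33:C/G; 34:A/T.
There are 14 differences over 37 sites, so p = 14/37 = 0.3784.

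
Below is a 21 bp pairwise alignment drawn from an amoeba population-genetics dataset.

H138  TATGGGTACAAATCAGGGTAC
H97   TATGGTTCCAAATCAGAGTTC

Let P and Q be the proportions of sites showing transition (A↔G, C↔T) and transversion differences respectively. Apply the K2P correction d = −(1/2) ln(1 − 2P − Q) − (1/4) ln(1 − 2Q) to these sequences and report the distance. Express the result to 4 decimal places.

Differing sites — 6:G/T (Tv); 8:A/C (Tv); 17:G/A (Ti); 20:A/T (Tv).
Of the 4 differences, 1 transition and 3 transversions over 21 sites: P = 1/21 = 0.047619, Q = 3/21 = 0.142857.
d = −0.5·ln(0.761905) − 0.25·ln(0.714286) = −0.5·(-0.271933) − 0.25·(-0.336472) = 0.2201.

0.2201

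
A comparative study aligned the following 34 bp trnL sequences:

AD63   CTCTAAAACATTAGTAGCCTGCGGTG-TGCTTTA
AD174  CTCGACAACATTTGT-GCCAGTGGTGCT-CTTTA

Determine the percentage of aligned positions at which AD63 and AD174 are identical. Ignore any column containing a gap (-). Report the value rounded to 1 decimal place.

83.9%

Excluding the 3 gap columns leaves 31 comparable sites.
Mismatches occur at site 4 (T/G), site 6 (A/C), site 13 (A/T), site 20 (T/A), site 22 (C/T).
26 of the 31 comparable sites match, so the percent identity is 26/31 × 100 = 83.9%.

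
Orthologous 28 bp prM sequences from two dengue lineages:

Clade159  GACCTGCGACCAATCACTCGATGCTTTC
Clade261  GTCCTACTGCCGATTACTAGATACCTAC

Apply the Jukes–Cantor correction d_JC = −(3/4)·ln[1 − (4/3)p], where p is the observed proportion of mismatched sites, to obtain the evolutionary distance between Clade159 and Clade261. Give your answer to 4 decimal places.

Differing sites — 2:A/T; 6:G/A; 8:G/T; 9:A/G; 12:A/G; 15:C/T; 19:C/A; 23:G/A; 25:T/C; 27:T/A.
p = 10/28 = 0.357143.
d = −0.75 · ln(1 − (4/3)·0.357143) = −0.75 · ln(0.523809) = −0.75 · (-0.646628) = 0.4850.

0.4850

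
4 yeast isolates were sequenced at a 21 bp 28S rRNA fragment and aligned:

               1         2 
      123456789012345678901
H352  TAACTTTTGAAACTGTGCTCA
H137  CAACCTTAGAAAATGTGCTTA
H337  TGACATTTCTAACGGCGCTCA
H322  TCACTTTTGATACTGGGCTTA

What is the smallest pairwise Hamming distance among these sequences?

Pairwise Hamming distances:
  H352 vs H137: 5
  H352 vs H337: 6
  H352 vs H322: 4
  H137 vs H337: 10
  H137 vs H322: 7
  H337 vs H322: 8
The smallest is 4, between H352 and H322.

4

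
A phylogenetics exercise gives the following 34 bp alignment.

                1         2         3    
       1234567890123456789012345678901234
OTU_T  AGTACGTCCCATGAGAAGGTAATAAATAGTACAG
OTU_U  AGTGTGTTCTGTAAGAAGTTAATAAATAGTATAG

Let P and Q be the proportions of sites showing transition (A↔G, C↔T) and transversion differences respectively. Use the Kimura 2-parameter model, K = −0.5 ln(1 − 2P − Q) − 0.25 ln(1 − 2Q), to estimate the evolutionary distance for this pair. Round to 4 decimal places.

0.3061

Differing sites — 4:A/G (Ti); 5:C/T (Ti); 8:C/T (Ti); 10:C/T (Ti); 11:A/G (Ti); 13:G/A (Ti); 19:G/T (Tv); 32:C/T (Ti).
Of the 8 differences, 7 transitions and 1 transversion over 34 sites: P = 7/34 = 0.205882, Q = 1/34 = 0.029412.
d = −0.5·ln(0.558824) − 0.25·ln(0.941176) = −0.5·(-0.581921) − 0.25·(-0.060625) = 0.3061.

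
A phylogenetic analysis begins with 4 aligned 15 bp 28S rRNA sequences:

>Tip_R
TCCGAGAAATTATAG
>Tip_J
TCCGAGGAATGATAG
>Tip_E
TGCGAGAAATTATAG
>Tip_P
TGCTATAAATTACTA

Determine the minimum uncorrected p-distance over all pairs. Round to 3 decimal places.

0.067

Pairwise Hamming distances:
  Tip_R vs Tip_J: 2
  Tip_R vs Tip_E: 1
  Tip_R vs Tip_P: 6
  Tip_J vs Tip_E: 3
  Tip_J vs Tip_P: 8
  Tip_E vs Tip_P: 5
The smallest is 1 mismatch, between Tip_R and Tip_E; p = 1/15 = 0.067.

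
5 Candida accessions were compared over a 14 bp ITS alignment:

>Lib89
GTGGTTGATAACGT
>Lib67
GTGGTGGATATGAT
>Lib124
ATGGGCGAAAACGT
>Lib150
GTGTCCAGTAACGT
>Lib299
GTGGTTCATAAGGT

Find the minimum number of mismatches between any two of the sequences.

2

Pairwise Hamming distances:
  Lib89 vs Lib67: 4
  Lib89 vs Lib124: 4
  Lib89 vs Lib150: 5
  Lib89 vs Lib299: 2
  Lib67 vs Lib124: 7
  Lib67 vs Lib150: 8
  Lib67 vs Lib299: 4
  Lib124 vs Lib150: 6
  Lib124 vs Lib299: 6
  Lib150 vs Lib299: 6
The smallest is 2, between Lib89 and Lib299.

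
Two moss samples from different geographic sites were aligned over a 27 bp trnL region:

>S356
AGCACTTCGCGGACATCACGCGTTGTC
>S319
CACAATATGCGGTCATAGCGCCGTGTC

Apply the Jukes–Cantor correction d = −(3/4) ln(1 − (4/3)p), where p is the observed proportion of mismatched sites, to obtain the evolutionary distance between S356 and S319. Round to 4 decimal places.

0.5107

The sequences differ at positions 1 (A/C), 2 (G/A), 5 (C/A), 7 (T/A), 8 (C/T), 13 (A/T), 17 (C/A), 18 (A/G), 22 (G/C), 23 (T/G).
p = 10/27 = 0.370370.
d = −0.75 · ln(1 − (4/3)·0.370370) = −0.75 · ln(0.506173) = −0.75 · (-0.680877) = 0.5107.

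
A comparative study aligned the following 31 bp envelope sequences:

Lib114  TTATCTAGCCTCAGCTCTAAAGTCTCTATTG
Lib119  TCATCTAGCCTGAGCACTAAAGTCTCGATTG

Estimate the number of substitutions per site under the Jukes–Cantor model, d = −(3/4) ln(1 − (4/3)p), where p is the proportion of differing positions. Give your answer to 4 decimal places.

0.1416

Differing sites — 2:T/C; 12:C/G; 16:T/A; 27:T/G.
p = 4/31 = 0.129032.
d = −0.75 · ln(1 − (4/3)·0.129032) = −0.75 · ln(0.827957) = −0.75 · (-0.188794) = 0.1416.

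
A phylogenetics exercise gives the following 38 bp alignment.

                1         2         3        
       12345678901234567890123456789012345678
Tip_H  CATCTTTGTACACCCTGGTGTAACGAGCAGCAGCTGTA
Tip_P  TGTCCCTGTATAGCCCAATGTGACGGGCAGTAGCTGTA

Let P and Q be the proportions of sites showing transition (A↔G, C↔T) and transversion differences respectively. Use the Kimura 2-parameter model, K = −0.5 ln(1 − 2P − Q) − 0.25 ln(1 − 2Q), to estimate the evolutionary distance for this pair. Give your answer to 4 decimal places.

Differing sites — 1:C/T (Ti); 2:A/G (Ti); 5:T/C (Ti); 6:T/C (Ti); 11:C/T (Ti); 13:C/G (Tv); 16:T/C (Ti); 17:G/A (Ti); 18:G/A (Ti); 22:A/G (Ti); 26:A/G (Ti); 31:C/T (Ti).
Of the 12 differences, 11 transitions and 1 transversion over 38 sites: P = 11/38 = 0.289474, Q = 1/38 = 0.026316.
d = −0.5·ln(0.394736) − 0.25·ln(0.947368) = −0.5·(-0.929538) − 0.25·(-0.054068) = 0.4783.

0.4783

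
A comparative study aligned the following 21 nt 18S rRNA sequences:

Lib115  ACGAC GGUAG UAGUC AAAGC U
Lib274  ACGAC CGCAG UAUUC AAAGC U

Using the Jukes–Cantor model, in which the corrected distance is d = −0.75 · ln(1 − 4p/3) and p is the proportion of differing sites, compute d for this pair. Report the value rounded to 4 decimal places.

0.1585

Differing sites — 6:G/C; 8:U/C; 13:G/U.
p = 3/21 = 0.142857.
d = −0.75 · ln(1 − (4/3)·0.142857) = −0.75 · ln(0.809524) = −0.75 · (-0.211309) = 0.1585.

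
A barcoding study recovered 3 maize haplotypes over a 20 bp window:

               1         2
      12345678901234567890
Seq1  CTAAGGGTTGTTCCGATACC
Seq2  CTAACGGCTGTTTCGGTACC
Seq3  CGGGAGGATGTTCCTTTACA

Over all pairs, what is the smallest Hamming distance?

4

Pairwise Hamming distances:
  Seq1 vs Seq2: 4
  Seq1 vs Seq3: 8
  Seq2 vs Seq3: 9
The smallest is 4, between Seq1 and Seq2.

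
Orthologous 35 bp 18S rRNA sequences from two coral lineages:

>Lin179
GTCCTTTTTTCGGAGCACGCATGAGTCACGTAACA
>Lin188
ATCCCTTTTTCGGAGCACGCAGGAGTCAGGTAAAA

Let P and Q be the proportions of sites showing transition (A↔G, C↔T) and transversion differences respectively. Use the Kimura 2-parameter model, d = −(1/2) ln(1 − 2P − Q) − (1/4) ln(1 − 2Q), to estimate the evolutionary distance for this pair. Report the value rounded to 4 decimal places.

Differing sites — 1:G/A (Ti); 5:T/C (Ti); 22:T/G (Tv); 29:C/G (Tv); 34:C/A (Tv).
Of the 5 differences, 2 transitions and 3 transversions over 35 sites: P = 2/35 = 0.057143, Q = 3/35 = 0.085714.
d = −0.5·ln(0.800000) − 0.25·ln(0.828572) = −0.5·(-0.223144) − 0.25·(-0.188052) = 0.1586.

0.1586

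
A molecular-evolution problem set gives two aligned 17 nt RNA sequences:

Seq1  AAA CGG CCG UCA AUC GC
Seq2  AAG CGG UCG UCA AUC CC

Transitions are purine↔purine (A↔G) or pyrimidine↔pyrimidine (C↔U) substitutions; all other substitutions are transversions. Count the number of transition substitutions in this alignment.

2

Differing sites — 3:A/G (Ti); 7:C/U (Ti); 16:G/C (Tv).
Of the 3 differences, 2 transitions and 1 transversion, so the answer is 2.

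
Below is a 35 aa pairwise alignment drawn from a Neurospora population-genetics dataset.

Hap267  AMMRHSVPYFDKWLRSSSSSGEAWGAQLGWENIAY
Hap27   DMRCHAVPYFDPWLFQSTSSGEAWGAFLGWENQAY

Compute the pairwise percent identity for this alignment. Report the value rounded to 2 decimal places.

71.43%

The sequences differ at positions 1 (A/D), 3 (M/R), 4 (R/C), 6 (S/A), 12 (K/P), 15 (R/F), 16 (S/Q), 18 (S/T), 27 (Q/F), 33 (I/Q).
25 of the 35 sites match, so the percent identity is 25/35 × 100 = 71.43%.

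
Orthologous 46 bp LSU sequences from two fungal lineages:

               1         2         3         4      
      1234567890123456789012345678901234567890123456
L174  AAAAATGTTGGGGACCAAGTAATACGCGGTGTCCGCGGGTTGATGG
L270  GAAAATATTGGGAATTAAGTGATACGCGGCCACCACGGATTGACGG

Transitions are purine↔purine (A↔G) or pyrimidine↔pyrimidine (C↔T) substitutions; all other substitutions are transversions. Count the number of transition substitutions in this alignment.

Differing sites — 1:A/G (Ti); 7:G/A (Ti); 13:G/A (Ti); 15:C/T (Ti); 16:C/T (Ti); 21:A/G (Ti); 30:T/C (Ti); 31:G/C (Tv); 32:T/A (Tv); 35:G/A (Ti); 39:G/A (Ti); 44:T/C (Ti).
Of the 12 differences, 10 transitions and 2 transversions, so the answer is 10.

10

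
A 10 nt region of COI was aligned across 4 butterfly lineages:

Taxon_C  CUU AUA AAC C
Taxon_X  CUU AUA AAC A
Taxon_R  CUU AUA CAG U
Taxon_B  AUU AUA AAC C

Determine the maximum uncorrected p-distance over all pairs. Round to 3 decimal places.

0.400

Pairwise Hamming distances:
  Taxon_C vs Taxon_X: 1
  Taxon_C vs Taxon_R: 3
  Taxon_C vs Taxon_B: 1
  Taxon_X vs Taxon_R: 3
  Taxon_X vs Taxon_B: 2
  Taxon_R vs Taxon_B: 4
The largest is 4 mismatches, between Taxon_R and Taxon_B; p = 4/10 = 0.400.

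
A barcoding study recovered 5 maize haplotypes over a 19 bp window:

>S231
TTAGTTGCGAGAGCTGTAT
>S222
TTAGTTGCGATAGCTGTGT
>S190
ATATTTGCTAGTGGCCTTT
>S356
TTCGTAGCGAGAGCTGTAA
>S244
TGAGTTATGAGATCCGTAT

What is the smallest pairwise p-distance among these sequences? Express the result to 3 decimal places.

0.105

Pairwise Hamming distances:
  S231 vs S222: 2
  S231 vs S190: 8
  S231 vs S356: 3
  S231 vs S244: 5
  S222 vs S190: 9
  S222 vs S356: 5
  S222 vs S244: 7
  S190 vs S356: 11
  S190 vs S244: 11
  S356 vs S244: 8
The smallest is 2 mismatches, between S231 and S222; p = 2/19 = 0.105.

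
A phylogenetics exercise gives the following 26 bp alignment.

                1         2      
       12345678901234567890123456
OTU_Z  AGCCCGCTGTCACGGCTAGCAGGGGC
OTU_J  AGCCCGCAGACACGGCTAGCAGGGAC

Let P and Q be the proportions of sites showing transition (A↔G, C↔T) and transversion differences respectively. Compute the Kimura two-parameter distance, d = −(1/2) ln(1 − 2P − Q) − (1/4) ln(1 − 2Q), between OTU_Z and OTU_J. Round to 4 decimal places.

0.1253

Mismatches occur at site 8 (T↔A, transversion), site 10 (T↔A, transversion), site 25 (G↔A, transition).
Of the 3 differences, 1 transition and 2 transversions over 26 sites: P = 1/26 = 0.038462, Q = 2/26 = 0.076923.
d = −0.5·ln(0.846153) − 0.25·ln(0.846154) = −0.5·(-0.167055) − 0.25·(-0.167054) = 0.1253.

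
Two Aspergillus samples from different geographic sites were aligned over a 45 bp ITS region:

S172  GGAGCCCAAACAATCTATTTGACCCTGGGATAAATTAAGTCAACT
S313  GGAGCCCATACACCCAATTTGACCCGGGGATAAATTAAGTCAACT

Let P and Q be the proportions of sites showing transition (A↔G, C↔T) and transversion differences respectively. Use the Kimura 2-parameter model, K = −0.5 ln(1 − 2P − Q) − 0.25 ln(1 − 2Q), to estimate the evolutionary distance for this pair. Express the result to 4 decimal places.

The sequences differ at positions 9 (A/T, transversion), 13 (A/C, transversion), 14 (T/C, transition), 16 (T/A, transversion), 26 (T/G, transversion).
Of the 5 differences, 1 transition and 4 transversions over 45 sites: P = 1/45 = 0.022222, Q = 4/45 = 0.088889.
d = −0.5·ln(0.866667) − 0.25·ln(0.822222) = −0.5·(-0.143100) − 0.25·(-0.195745) = 0.1205.

0.1205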